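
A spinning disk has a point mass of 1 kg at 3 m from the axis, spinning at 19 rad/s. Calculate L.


Given: m = 1 kg, r = 3 m, omega = 19 rad/s
For a point mass: I = m*r^2
I = 1*3^2 = 1*9 = 9
L = I*omega = 9*19
L = 171 kg*m^2/s

171 kg*m^2/s


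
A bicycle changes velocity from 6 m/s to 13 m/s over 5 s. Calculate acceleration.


Given: initial velocity v0 = 6 m/s, final velocity v = 13 m/s, time t = 5 s
Using a = (v - v0) / t
a = (13 - 6) / 5
a = 7 / 5
a = 7/5 m/s^2

7/5 m/s^2


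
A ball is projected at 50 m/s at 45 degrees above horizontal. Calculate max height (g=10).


Given: v0 = 50 m/s, theta = 45 deg, g = 10 m/s^2
sin^2(45) = 1/2
Using H = v0^2 * sin^2(theta) / (2*g)
H = 50^2 * 1/2 / (2*10)
H = 2500 * 1/2 / 20
H = 1250 / 20
H = 125/2 m

125/2 m


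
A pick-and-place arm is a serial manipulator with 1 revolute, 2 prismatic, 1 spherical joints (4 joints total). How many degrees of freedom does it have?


Given: serial robot with 1 revolute, 2 prismatic, 1 spherical joints
DOF contribution per joint type: revolute=1, prismatic=1, spherical=3, fixed=0
DOF = 1*1 + 2*1 + 1*3
DOF = 6

6


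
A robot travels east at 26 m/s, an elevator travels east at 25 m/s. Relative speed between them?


Given: v_A = 26 m/s east, v_B = 25 m/s east
Both move in the same direction; relative speed = |v_A - v_B|
|26 - 25| = |1|
= 1 m/s

1 m/s


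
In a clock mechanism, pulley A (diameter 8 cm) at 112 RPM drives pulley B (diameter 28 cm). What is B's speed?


Given: D1 = 8 cm, w1 = 112 RPM, D2 = 28 cm
Using D1*w1 = D2*w2
w2 = D1*w1 / D2
w2 = 8*112 / 28
w2 = 896 / 28
w2 = 32 RPM

32 RPM


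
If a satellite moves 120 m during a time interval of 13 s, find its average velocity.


Given: distance d = 120 m, time t = 13 s
Using v = d / t
v = 120 / 13
v = 120/13 m/s

120/13 m/s


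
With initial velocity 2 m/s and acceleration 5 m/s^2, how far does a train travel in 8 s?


Given: v0 = 2 m/s, a = 5 m/s^2, t = 8 s
Using s = v0*t + (1/2)*a*t^2
s = 2*8 + (1/2)*5*8^2
s = 16 + (1/2)*320
s = 16 + 160
s = 176

176 m


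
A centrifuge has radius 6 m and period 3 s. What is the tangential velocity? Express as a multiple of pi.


Given: radius r = 6 m, period T = 3 s
Using v = 2*pi*r / T
v = 2*pi*6 / 3
v = 12*pi / 3
v = 4*pi m/s

4*pi m/s


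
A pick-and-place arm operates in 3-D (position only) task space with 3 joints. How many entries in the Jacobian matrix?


Given: task space dimension = 3, joints = 3
Jacobian is a 3 x 3 matrix
Total entries = rows * columns
Total = 3 * 3
Total = 9

9


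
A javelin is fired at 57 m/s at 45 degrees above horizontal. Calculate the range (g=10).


Given: v0 = 57 m/s, theta = 45 deg, g = 10 m/s^2
sin(2*45) = sin(90) = 1
Using R = v0^2 * sin(2*theta) / g
R = 57^2 * 1 / 10
R = 3249 / 10
R = 3249/10 m

3249/10 m


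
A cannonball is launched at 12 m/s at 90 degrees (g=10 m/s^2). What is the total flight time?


Given: v0 = 12 m/s, theta = 90 deg, g = 10 m/s^2
sin(90) = 1
Using T = 2*v0*sin(theta) / g
T = 2*12*1 / 10
T = 24 / 10
T = 12/5 s

12/5 s


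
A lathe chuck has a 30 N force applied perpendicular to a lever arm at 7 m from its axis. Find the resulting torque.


Given: F = 30 N, r = 7 m, angle = 90 deg (perpendicular)
Using tau = F * r * sin(90)
sin(90) = 1
tau = 30 * 7 * 1
tau = 210 Nm

210 Nm


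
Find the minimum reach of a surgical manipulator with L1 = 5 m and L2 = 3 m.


Given: L1 = 5 m, L2 = 3 m
For a 2-link planar arm, min reach = |L1 - L2| (second link folded back)
Min reach = |5 - 3|
Min reach = 2 m

2 m


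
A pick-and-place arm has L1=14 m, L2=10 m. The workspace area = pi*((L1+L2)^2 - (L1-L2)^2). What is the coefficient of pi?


Given: L1 = 14, L2 = 10
(L1+L2)^2 = (24)^2 = 576
(L1-L2)^2 = (4)^2 = 16
Difference = 576 - 16 = 560
This equals 4*L1*L2 = 4*14*10 = 560
Workspace area = 560*pi

560


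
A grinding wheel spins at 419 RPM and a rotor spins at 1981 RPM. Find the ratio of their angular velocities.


Given: RPM_A = 419, RPM_B = 1981
omega = 2*pi*RPM/60, so omega_A/omega_B = RPM_A / RPM_B
omega_A/omega_B = 419 / 1981
omega_A/omega_B = 419/1981

419/1981


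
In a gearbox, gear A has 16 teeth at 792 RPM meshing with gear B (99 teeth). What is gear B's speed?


Given: N1 = 16 teeth, w1 = 792 RPM, N2 = 99 teeth
Using N1*w1 = N2*w2
w2 = N1*w1 / N2
w2 = 16*792 / 99
w2 = 12672 / 99
w2 = 128 RPM

128 RPM


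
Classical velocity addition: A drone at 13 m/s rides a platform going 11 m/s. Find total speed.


Given: object velocity = 13 m/s, platform velocity = 11 m/s (same direction)
Using classical velocity addition: v_total = v_object + v_platform
v_total = 13 + 11
v_total = 24 m/s

24 m/s


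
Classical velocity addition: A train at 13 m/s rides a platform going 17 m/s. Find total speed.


Given: object velocity = 13 m/s, platform velocity = 17 m/s (same direction)
Using classical velocity addition: v_total = v_object + v_platform
v_total = 13 + 17
v_total = 30 m/s

30 m/s


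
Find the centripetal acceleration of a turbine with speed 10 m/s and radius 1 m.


Given: v = 10 m/s, r = 1 m
Using a_c = v^2 / r
a_c = 10^2 / 1
a_c = 100 / 1
a_c = 100 m/s^2

100 m/s^2


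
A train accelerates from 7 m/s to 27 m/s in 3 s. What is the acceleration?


Given: initial velocity v0 = 7 m/s, final velocity v = 27 m/s, time t = 3 s
Using a = (v - v0) / t
a = (27 - 7) / 3
a = 20 / 3
a = 20/3 m/s^2

20/3 m/s^2


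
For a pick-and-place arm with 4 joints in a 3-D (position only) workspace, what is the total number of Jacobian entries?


Given: task space dimension = 3, joints = 4
Jacobian is a 3 x 4 matrix
Total entries = rows * columns
Total = 3 * 4
Total = 12

12


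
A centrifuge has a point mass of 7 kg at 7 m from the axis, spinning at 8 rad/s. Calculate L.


Given: m = 7 kg, r = 7 m, omega = 8 rad/s
For a point mass: I = m*r^2
I = 7*7^2 = 7*49 = 343
L = I*omega = 343*8
L = 2744 kg*m^2/s

2744 kg*m^2/s


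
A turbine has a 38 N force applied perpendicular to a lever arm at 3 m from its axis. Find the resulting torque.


Given: F = 38 N, r = 3 m, angle = 90 deg (perpendicular)
Using tau = F * r * sin(90)
sin(90) = 1
tau = 38 * 3 * 1
tau = 114 Nm

114 Nm


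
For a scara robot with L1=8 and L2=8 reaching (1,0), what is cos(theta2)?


Given: L1 = 8, L2 = 8, target (x, y) = (1, 0)
Using cos(theta2) = (x^2 + y^2 - L1^2 - L2^2) / (2*L1*L2)
x^2 + y^2 = 1^2 + 0 = 1
L1^2 + L2^2 = 64 + 64 = 128
Numerator = 1 - 128 = -127
Denominator = 2*8*8 = 128
cos(theta2) = -127/128 = -127/128

-127/128


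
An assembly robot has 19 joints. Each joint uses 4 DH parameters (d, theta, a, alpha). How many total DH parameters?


Given: 19 joints, 4 DH parameters per joint (d, theta, a, alpha)
Total DH parameters = number_of_joints * 4
Total = 19 * 4
Total = 76

76


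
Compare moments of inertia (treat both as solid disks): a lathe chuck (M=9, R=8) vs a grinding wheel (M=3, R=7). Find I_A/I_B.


Given: M1=9 kg, R1=8 m, M2=3 kg, R2=7 m
For a disk: I = (1/2)*M*R^2, so I_A/I_B = (M1*R1^2)/(M2*R2^2)
M1*R1^2 = 9*64 = 576
M2*R2^2 = 3*49 = 147
I_A/I_B = 576/147 = 192/49

192/49


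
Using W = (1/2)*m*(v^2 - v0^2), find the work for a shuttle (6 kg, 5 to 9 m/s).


Given: m = 6 kg, v0 = 5 m/s, v = 9 m/s
Using W = (1/2)*m*(v^2 - v0^2)
v^2 = 9^2 = 81
v0^2 = 5^2 = 25
v^2 - v0^2 = 81 - 25 = 56
W = (1/2)*6*56 = 168 J

168 J


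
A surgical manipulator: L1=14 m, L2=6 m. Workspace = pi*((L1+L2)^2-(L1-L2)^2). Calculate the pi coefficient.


Given: L1 = 14, L2 = 6
(L1+L2)^2 = (20)^2 = 400
(L1-L2)^2 = (8)^2 = 64
Difference = 400 - 64 = 336
This equals 4*L1*L2 = 4*14*6 = 336
Workspace area = 336*pi

336


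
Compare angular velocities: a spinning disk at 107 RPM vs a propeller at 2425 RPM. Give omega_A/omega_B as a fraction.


Given: RPM_A = 107, RPM_B = 2425
omega = 2*pi*RPM/60, so omega_A/omega_B = RPM_A / RPM_B
omega_A/omega_B = 107 / 2425
omega_A/omega_B = 107/2425

107/2425


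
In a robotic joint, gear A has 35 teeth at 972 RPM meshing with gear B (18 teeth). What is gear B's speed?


Given: N1 = 35 teeth, w1 = 972 RPM, N2 = 18 teeth
Using N1*w1 = N2*w2
w2 = N1*w1 / N2
w2 = 35*972 / 18
w2 = 34020 / 18
w2 = 1890 RPM

1890 RPM


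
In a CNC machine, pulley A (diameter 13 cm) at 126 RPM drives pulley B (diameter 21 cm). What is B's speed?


Given: D1 = 13 cm, w1 = 126 RPM, D2 = 21 cm
Using D1*w1 = D2*w2
w2 = D1*w1 / D2
w2 = 13*126 / 21
w2 = 1638 / 21
w2 = 78 RPM

78 RPM


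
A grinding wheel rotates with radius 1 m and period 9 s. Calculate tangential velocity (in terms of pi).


Given: radius r = 1 m, period T = 9 s
Using v = 2*pi*r / T
v = 2*pi*1 / 9
v = 2*pi / 9
v = 2/9*pi m/s

2/9*pi m/s


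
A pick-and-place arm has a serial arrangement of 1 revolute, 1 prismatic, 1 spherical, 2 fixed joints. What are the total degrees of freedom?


Given: serial robot with 1 revolute, 1 prismatic, 1 spherical, 2 fixed joints
DOF contribution per joint type: revolute=1, prismatic=1, spherical=3, fixed=0
DOF = 1*1 + 1*1 + 1*3 + 2*0
DOF = 5

5


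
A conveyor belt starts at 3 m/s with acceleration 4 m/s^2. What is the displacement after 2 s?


Given: v0 = 3 m/s, a = 4 m/s^2, t = 2 s
Using s = v0*t + (1/2)*a*t^2
s = 3*2 + (1/2)*4*2^2
s = 6 + (1/2)*16
s = 6 + 8
s = 14

14 m


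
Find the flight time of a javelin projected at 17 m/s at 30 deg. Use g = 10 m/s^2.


Given: v0 = 17 m/s, theta = 30 deg, g = 10 m/s^2
sin(30) = 1/2
Using T = 2*v0*sin(theta) / g
T = 2*17*1/2 / 10
T = 17 / 10
T = 17/10 s

17/10 s


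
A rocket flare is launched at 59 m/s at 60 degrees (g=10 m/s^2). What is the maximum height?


Given: v0 = 59 m/s, theta = 60 deg, g = 10 m/s^2
sin^2(60) = 3/4
Using H = v0^2 * sin^2(theta) / (2*g)
H = 59^2 * 3/4 / (2*10)
H = 3481 * 3/4 / 20
H = 10443/4 / 20
H = 10443/80 m

10443/80 m


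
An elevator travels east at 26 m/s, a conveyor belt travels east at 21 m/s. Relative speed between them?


Given: v_A = 26 m/s east, v_B = 21 m/s east
Both move in the same direction; relative speed = |v_A - v_B|
|26 - 21| = |5|
= 5 m/s

5 m/s


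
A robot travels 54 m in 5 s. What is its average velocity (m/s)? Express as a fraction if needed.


Given: distance d = 54 m, time t = 5 s
Using v = d / t
v = 54 / 5
v = 54/5 m/s

54/5 m/s


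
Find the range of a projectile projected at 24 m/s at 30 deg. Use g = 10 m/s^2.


Given: v0 = 24 m/s, theta = 30 deg, g = 10 m/s^2
sin(2*30) = sin(60) = sqrt(3)/2
Using R = v0^2 * sin(2*theta) / g
R = 24^2 * (sqrt(3)/2) / 10
R = 576 * sqrt(3) / 20
R = 144/5*sqrt(3) m

144/5*sqrt(3) m


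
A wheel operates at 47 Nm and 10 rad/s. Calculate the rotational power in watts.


Given: tau = 47 Nm, omega = 10 rad/s
Using P = tau * omega
P = 47 * 10
P = 470 W

470 W


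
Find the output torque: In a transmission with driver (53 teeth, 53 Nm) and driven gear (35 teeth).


Given: N1 = 53, N2 = 35, T1 = 53 Nm
Using T2/T1 = N2/N1
T2 = T1 * N2 / N1
T2 = 53 * 35 / 53
T2 = 1855 / 53
T2 = 35 Nm

35 Nm


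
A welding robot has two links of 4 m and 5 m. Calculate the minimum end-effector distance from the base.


Given: L1 = 4 m, L2 = 5 m
For a 2-link planar arm, min reach = |L1 - L2| (second link folded back)
Min reach = |4 - 5|
Min reach = 1 m

1 m


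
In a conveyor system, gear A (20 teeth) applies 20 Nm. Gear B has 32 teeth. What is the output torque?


Given: N1 = 20, N2 = 32, T1 = 20 Nm
Using T2/T1 = N2/N1
T2 = T1 * N2 / N1
T2 = 20 * 32 / 20
T2 = 640 / 20
T2 = 32 Nm

32 Nm


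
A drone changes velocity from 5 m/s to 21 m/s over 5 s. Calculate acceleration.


Given: initial velocity v0 = 5 m/s, final velocity v = 21 m/s, time t = 5 s
Using a = (v - v0) / t
a = (21 - 5) / 5
a = 16 / 5
a = 16/5 m/s^2

16/5 m/s^2


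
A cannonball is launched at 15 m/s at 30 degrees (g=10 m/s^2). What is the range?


Given: v0 = 15 m/s, theta = 30 deg, g = 10 m/s^2
sin(2*30) = sin(60) = sqrt(3)/2
Using R = v0^2 * sin(2*theta) / g
R = 15^2 * (sqrt(3)/2) / 10
R = 225 * sqrt(3) / 20
R = 45/4*sqrt(3) m

45/4*sqrt(3) m


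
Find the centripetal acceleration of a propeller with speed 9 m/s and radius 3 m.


Given: v = 9 m/s, r = 3 m
Using a_c = v^2 / r
a_c = 9^2 / 3
a_c = 81 / 3
a_c = 27 m/s^2

27 m/s^2


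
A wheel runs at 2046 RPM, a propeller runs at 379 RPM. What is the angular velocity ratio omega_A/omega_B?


Given: RPM_A = 2046, RPM_B = 379
omega = 2*pi*RPM/60, so omega_A/omega_B = RPM_A / RPM_B
omega_A/omega_B = 2046 / 379
omega_A/omega_B = 2046/379

2046/379


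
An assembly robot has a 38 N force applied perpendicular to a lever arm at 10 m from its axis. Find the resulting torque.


Given: F = 38 N, r = 10 m, angle = 90 deg (perpendicular)
Using tau = F * r * sin(90)
sin(90) = 1
tau = 38 * 10 * 1
tau = 380 Nm

380 Nm


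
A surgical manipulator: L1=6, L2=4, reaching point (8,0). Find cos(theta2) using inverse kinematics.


Given: L1 = 6, L2 = 4, target (x, y) = (8, 0)
Using cos(theta2) = (x^2 + y^2 - L1^2 - L2^2) / (2*L1*L2)
x^2 + y^2 = 8^2 + 0 = 64
L1^2 + L2^2 = 36 + 16 = 52
Numerator = 64 - 52 = 12
Denominator = 2*6*4 = 48
cos(theta2) = 12/48 = 1/4

1/4


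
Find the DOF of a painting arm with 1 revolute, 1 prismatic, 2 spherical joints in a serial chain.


Given: serial robot with 1 revolute, 1 prismatic, 2 spherical joints
DOF contribution per joint type: revolute=1, prismatic=1, spherical=3, fixed=0
DOF = 1*1 + 1*1 + 2*3
DOF = 8

8


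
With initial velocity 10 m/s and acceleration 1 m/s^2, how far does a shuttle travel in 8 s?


Given: v0 = 10 m/s, a = 1 m/s^2, t = 8 s
Using s = v0*t + (1/2)*a*t^2
s = 10*8 + (1/2)*1*8^2
s = 80 + (1/2)*64
s = 80 + 32
s = 112

112 m


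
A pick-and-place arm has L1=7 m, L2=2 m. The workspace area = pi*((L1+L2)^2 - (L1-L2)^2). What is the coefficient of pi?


Given: L1 = 7, L2 = 2
(L1+L2)^2 = (9)^2 = 81
(L1-L2)^2 = (5)^2 = 25
Difference = 81 - 25 = 56
This equals 4*L1*L2 = 4*7*2 = 56
Workspace area = 56*pi

56


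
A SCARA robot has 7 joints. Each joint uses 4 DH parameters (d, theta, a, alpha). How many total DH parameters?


Given: 7 joints, 4 DH parameters per joint (d, theta, a, alpha)
Total DH parameters = number_of_joints * 4
Total = 7 * 4
Total = 28

28


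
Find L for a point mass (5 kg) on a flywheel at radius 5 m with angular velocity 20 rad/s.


Given: m = 5 kg, r = 5 m, omega = 20 rad/s
For a point mass: I = m*r^2
I = 5*5^2 = 5*25 = 125
L = I*omega = 125*20
L = 2500 kg*m^2/s

2500 kg*m^2/s


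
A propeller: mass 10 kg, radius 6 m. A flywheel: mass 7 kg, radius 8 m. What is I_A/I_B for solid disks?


Given: M1=10 kg, R1=6 m, M2=7 kg, R2=8 m
For a disk: I = (1/2)*M*R^2, so I_A/I_B = (M1*R1^2)/(M2*R2^2)
M1*R1^2 = 10*36 = 360
M2*R2^2 = 7*64 = 448
I_A/I_B = 360/448 = 45/56

45/56


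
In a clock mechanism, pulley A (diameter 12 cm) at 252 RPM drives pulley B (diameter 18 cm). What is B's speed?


Given: D1 = 12 cm, w1 = 252 RPM, D2 = 18 cm
Using D1*w1 = D2*w2
w2 = D1*w1 / D2
w2 = 12*252 / 18
w2 = 3024 / 18
w2 = 168 RPM

168 RPM


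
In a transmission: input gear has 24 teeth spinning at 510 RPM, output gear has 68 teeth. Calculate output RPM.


Given: N1 = 24 teeth, w1 = 510 RPM, N2 = 68 teeth
Using N1*w1 = N2*w2
w2 = N1*w1 / N2
w2 = 24*510 / 68
w2 = 12240 / 68
w2 = 180 RPM

180 RPM


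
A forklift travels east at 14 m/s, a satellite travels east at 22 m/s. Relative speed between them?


Given: v_A = 14 m/s east, v_B = 22 m/s east
Both move in the same direction; relative speed = |v_A - v_B|
|14 - 22| = |-8|
= 8 m/s

8 m/s


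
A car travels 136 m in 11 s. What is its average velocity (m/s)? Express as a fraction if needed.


Given: distance d = 136 m, time t = 11 s
Using v = d / t
v = 136 / 11
v = 136/11 m/s

136/11 m/s


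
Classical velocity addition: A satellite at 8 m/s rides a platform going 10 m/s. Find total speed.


Given: object velocity = 8 m/s, platform velocity = 10 m/s (same direction)
Using classical velocity addition: v_total = v_object + v_platform
v_total = 8 + 10
v_total = 18 m/s

18 m/s


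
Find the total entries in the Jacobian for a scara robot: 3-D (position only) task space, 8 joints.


Given: task space dimension = 3, joints = 8
Jacobian is a 3 x 8 matrix
Total entries = rows * columns
Total = 3 * 8
Total = 24

24


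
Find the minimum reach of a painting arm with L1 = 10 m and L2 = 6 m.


Given: L1 = 10 m, L2 = 6 m
For a 2-link planar arm, min reach = |L1 - L2| (second link folded back)
Min reach = |10 - 6|
Min reach = 4 m

4 m


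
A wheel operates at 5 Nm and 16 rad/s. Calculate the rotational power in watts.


Given: tau = 5 Nm, omega = 16 rad/s
Using P = tau * omega
P = 5 * 16
P = 80 W

80 W


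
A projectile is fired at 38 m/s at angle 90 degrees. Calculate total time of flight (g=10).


Given: v0 = 38 m/s, theta = 90 deg, g = 10 m/s^2
sin(90) = 1
Using T = 2*v0*sin(theta) / g
T = 2*38*1 / 10
T = 76 / 10
T = 38/5 s

38/5 s


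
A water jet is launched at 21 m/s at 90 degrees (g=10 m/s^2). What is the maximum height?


Given: v0 = 21 m/s, theta = 90 deg, g = 10 m/s^2
sin^2(90) = 1
Using H = v0^2 * sin^2(theta) / (2*g)
H = 21^2 * 1 / (2*10)
H = 441 * 1 / 20
H = 441 / 20
H = 441/20 m

441/20 m


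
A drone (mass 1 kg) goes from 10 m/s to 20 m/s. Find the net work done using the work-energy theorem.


Given: m = 1 kg, v0 = 10 m/s, v = 20 m/s
Using W = (1/2)*m*(v^2 - v0^2)
v^2 = 20^2 = 400
v0^2 = 10^2 = 100
v^2 - v0^2 = 400 - 100 = 300
W = (1/2)*1*300 = 150 J

150 J


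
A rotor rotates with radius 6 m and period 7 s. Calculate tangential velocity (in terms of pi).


Given: radius r = 6 m, period T = 7 s
Using v = 2*pi*r / T
v = 2*pi*6 / 7
v = 12*pi / 7
v = 12/7*pi m/s

12/7*pi m/s


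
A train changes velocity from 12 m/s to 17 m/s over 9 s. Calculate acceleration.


Given: initial velocity v0 = 12 m/s, final velocity v = 17 m/s, time t = 9 s
Using a = (v - v0) / t
a = (17 - 12) / 9
a = 5 / 9
a = 5/9 m/s^2

5/9 m/s^2


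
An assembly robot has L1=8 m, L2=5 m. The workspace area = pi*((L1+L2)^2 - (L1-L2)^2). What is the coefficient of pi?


Given: L1 = 8, L2 = 5
(L1+L2)^2 = (13)^2 = 169
(L1-L2)^2 = (3)^2 = 9
Difference = 169 - 9 = 160
This equals 4*L1*L2 = 4*8*5 = 160
Workspace area = 160*pi

160


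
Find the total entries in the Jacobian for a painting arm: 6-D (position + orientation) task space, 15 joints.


Given: task space dimension = 6, joints = 15
Jacobian is a 6 x 15 matrix
Total entries = rows * columns
Total = 6 * 15
Total = 90

90


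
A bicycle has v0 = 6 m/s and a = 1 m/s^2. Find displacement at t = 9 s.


Given: v0 = 6 m/s, a = 1 m/s^2, t = 9 s
Using s = v0*t + (1/2)*a*t^2
s = 6*9 + (1/2)*1*9^2
s = 54 + (1/2)*81
s = 54 + 81/2
s = 189/2

189/2 m


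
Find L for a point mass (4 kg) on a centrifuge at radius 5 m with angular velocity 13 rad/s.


Given: m = 4 kg, r = 5 m, omega = 13 rad/s
For a point mass: I = m*r^2
I = 4*5^2 = 4*25 = 100
L = I*omega = 100*13
L = 1300 kg*m^2/s

1300 kg*m^2/s


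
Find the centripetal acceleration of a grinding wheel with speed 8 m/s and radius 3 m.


Given: v = 8 m/s, r = 3 m
Using a_c = v^2 / r
a_c = 8^2 / 3
a_c = 64 / 3
a_c = 64/3 m/s^2

64/3 m/s^2


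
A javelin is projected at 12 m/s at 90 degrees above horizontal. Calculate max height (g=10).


Given: v0 = 12 m/s, theta = 90 deg, g = 10 m/s^2
sin^2(90) = 1
Using H = v0^2 * sin^2(theta) / (2*g)
H = 12^2 * 1 / (2*10)
H = 144 * 1 / 20
H = 144 / 20
H = 36/5 m

36/5 m


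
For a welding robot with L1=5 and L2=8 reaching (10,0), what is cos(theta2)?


Given: L1 = 5, L2 = 8, target (x, y) = (10, 0)
Using cos(theta2) = (x^2 + y^2 - L1^2 - L2^2) / (2*L1*L2)
x^2 + y^2 = 10^2 + 0 = 100
L1^2 + L2^2 = 25 + 64 = 89
Numerator = 100 - 89 = 11
Denominator = 2*5*8 = 80
cos(theta2) = 11/80 = 11/80

11/80


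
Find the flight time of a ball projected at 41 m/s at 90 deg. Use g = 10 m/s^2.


Given: v0 = 41 m/s, theta = 90 deg, g = 10 m/s^2
sin(90) = 1
Using T = 2*v0*sin(theta) / g
T = 2*41*1 / 10
T = 82 / 10
T = 41/5 s

41/5 s


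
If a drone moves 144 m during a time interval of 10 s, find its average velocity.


Given: distance d = 144 m, time t = 10 s
Using v = d / t
v = 144 / 10
v = 72/5 m/s

72/5 m/s


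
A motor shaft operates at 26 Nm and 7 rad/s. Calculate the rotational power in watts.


Given: tau = 26 Nm, omega = 7 rad/s
Using P = tau * omega
P = 26 * 7
P = 182 W

182 W


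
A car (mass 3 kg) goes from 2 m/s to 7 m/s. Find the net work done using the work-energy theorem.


Given: m = 3 kg, v0 = 2 m/s, v = 7 m/s
Using W = (1/2)*m*(v^2 - v0^2)
v^2 = 7^2 = 49
v0^2 = 2^2 = 4
v^2 - v0^2 = 49 - 4 = 45
W = (1/2)*3*45 = 135/2 J

135/2 J


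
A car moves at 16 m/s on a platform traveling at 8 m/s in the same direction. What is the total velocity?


Given: object velocity = 16 m/s, platform velocity = 8 m/s (same direction)
Using classical velocity addition: v_total = v_object + v_platform
v_total = 16 + 8
v_total = 24 m/s

24 m/s


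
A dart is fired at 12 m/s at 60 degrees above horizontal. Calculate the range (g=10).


Given: v0 = 12 m/s, theta = 60 deg, g = 10 m/s^2
sin(2*60) = sin(120) = sqrt(3)/2
Using R = v0^2 * sin(2*theta) / g
R = 12^2 * (sqrt(3)/2) / 10
R = 144 * sqrt(3) / 20
R = 36/5*sqrt(3) m

36/5*sqrt(3) m


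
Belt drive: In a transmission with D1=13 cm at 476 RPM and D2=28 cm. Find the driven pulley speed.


Given: D1 = 13 cm, w1 = 476 RPM, D2 = 28 cm
Using D1*w1 = D2*w2
w2 = D1*w1 / D2
w2 = 13*476 / 28
w2 = 6188 / 28
w2 = 221 RPM

221 RPM


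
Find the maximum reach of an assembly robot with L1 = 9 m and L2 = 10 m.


Given: L1 = 9 m, L2 = 10 m
For a 2-link planar arm, max reach = L1 + L2 (fully extended)
Max reach = 9 + 10
Max reach = 19 m

19 m


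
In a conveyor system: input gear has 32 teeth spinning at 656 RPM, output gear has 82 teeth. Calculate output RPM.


Given: N1 = 32 teeth, w1 = 656 RPM, N2 = 82 teeth
Using N1*w1 = N2*w2
w2 = N1*w1 / N2
w2 = 32*656 / 82
w2 = 20992 / 82
w2 = 256 RPM

256 RPM


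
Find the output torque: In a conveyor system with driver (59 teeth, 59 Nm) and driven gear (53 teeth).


Given: N1 = 59, N2 = 53, T1 = 59 Nm
Using T2/T1 = N2/N1
T2 = T1 * N2 / N1
T2 = 59 * 53 / 59
T2 = 3127 / 59
T2 = 53 Nm

53 Nm


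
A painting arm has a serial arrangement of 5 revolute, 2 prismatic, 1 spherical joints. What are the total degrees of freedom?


Given: serial robot with 5 revolute, 2 prismatic, 1 spherical joints
DOF contribution per joint type: revolute=1, prismatic=1, spherical=3, fixed=0
DOF = 5*1 + 2*1 + 1*3
DOF = 10

10


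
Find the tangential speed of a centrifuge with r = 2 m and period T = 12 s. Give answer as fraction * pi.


Given: radius r = 2 m, period T = 12 s
Using v = 2*pi*r / T
v = 2*pi*2 / 12
v = 4*pi / 12
v = 1/3*pi m/s

1/3*pi m/s


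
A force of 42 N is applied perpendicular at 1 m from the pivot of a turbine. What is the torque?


Given: F = 42 N, r = 1 m, angle = 90 deg (perpendicular)
Using tau = F * r * sin(90)
sin(90) = 1
tau = 42 * 1 * 1
tau = 42 Nm

42 Nm


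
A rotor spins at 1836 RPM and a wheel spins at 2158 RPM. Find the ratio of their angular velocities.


Given: RPM_A = 1836, RPM_B = 2158
omega = 2*pi*RPM/60, so omega_A/omega_B = RPM_A / RPM_B
omega_A/omega_B = 1836 / 2158
omega_A/omega_B = 918/1079

918/1079


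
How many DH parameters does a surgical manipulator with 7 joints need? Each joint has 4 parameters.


Given: 7 joints, 4 DH parameters per joint (d, theta, a, alpha)
Total DH parameters = number_of_joints * 4
Total = 7 * 4
Total = 28

28


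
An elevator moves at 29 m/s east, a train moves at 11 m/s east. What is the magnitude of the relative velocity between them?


Given: v_A = 29 m/s east, v_B = 11 m/s east
Both move in the same direction; relative speed = |v_A - v_B|
|29 - 11| = |18|
= 18 m/s

18 m/s


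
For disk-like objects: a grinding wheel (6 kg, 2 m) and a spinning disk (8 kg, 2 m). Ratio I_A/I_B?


Given: M1=6 kg, R1=2 m, M2=8 kg, R2=2 m
For a disk: I = (1/2)*M*R^2, so I_A/I_B = (M1*R1^2)/(M2*R2^2)
M1*R1^2 = 6*4 = 24
M2*R2^2 = 8*4 = 32
I_A/I_B = 24/32 = 3/4

3/4


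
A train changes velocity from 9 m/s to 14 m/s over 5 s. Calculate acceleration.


Given: initial velocity v0 = 9 m/s, final velocity v = 14 m/s, time t = 5 s
Using a = (v - v0) / t
a = (14 - 9) / 5
a = 5 / 5
a = 1 m/s^2

1 m/s^2


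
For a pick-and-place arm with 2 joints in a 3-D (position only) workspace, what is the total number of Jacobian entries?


Given: task space dimension = 3, joints = 2
Jacobian is a 3 x 2 matrix
Total entries = rows * columns
Total = 3 * 2
Total = 6

6


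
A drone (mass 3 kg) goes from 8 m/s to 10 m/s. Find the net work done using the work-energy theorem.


Given: m = 3 kg, v0 = 8 m/s, v = 10 m/s
Using W = (1/2)*m*(v^2 - v0^2)
v^2 = 10^2 = 100
v0^2 = 8^2 = 64
v^2 - v0^2 = 100 - 64 = 36
W = (1/2)*3*36 = 54 J

54 J


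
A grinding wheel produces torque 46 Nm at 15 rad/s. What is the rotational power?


Given: tau = 46 Nm, omega = 15 rad/s
Using P = tau * omega
P = 46 * 15
P = 690 W

690 W


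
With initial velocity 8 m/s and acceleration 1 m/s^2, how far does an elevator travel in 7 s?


Given: v0 = 8 m/s, a = 1 m/s^2, t = 7 s
Using s = v0*t + (1/2)*a*t^2
s = 8*7 + (1/2)*1*7^2
s = 56 + (1/2)*49
s = 56 + 49/2
s = 161/2

161/2 m


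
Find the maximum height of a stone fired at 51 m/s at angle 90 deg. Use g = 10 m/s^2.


Given: v0 = 51 m/s, theta = 90 deg, g = 10 m/s^2
sin^2(90) = 1
Using H = v0^2 * sin^2(theta) / (2*g)
H = 51^2 * 1 / (2*10)
H = 2601 * 1 / 20
H = 2601 / 20
H = 2601/20 m

2601/20 m


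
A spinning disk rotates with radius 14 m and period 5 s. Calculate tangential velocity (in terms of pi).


Given: radius r = 14 m, period T = 5 s
Using v = 2*pi*r / T
v = 2*pi*14 / 5
v = 28*pi / 5
v = 28/5*pi m/s

28/5*pi m/s


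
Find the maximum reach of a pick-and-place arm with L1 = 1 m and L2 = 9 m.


Given: L1 = 1 m, L2 = 9 m
For a 2-link planar arm, max reach = L1 + L2 (fully extended)
Max reach = 1 + 9
Max reach = 10 m

10 m


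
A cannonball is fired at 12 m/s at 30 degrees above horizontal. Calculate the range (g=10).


Given: v0 = 12 m/s, theta = 30 deg, g = 10 m/s^2
sin(2*30) = sin(60) = sqrt(3)/2
Using R = v0^2 * sin(2*theta) / g
R = 12^2 * (sqrt(3)/2) / 10
R = 144 * sqrt(3) / 20
R = 36/5*sqrt(3) m

36/5*sqrt(3) m


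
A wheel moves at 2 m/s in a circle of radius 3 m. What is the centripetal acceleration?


Given: v = 2 m/s, r = 3 m
Using a_c = v^2 / r
a_c = 2^2 / 3
a_c = 4 / 3
a_c = 4/3 m/s^2

4/3 m/s^2


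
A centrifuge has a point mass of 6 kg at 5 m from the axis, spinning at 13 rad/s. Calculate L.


Given: m = 6 kg, r = 5 m, omega = 13 rad/s
For a point mass: I = m*r^2
I = 6*5^2 = 6*25 = 150
L = I*omega = 150*13
L = 1950 kg*m^2/s

1950 kg*m^2/s


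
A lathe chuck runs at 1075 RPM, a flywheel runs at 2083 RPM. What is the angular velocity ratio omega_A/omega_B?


Given: RPM_A = 1075, RPM_B = 2083
omega = 2*pi*RPM/60, so omega_A/omega_B = RPM_A / RPM_B
omega_A/omega_B = 1075 / 2083
omega_A/omega_B = 1075/2083

1075/2083


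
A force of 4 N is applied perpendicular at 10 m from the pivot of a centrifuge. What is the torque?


Given: F = 4 N, r = 10 m, angle = 90 deg (perpendicular)
Using tau = F * r * sin(90)
sin(90) = 1
tau = 4 * 10 * 1
tau = 40 Nm

40 Nm


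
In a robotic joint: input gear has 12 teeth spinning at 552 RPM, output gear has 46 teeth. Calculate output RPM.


Given: N1 = 12 teeth, w1 = 552 RPM, N2 = 46 teeth
Using N1*w1 = N2*w2
w2 = N1*w1 / N2
w2 = 12*552 / 46
w2 = 6624 / 46
w2 = 144 RPM

144 RPM


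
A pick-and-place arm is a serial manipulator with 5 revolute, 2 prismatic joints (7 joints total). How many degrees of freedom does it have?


Given: serial robot with 5 revolute, 2 prismatic joints
DOF contribution per joint type: revolute=1, prismatic=1, spherical=3, fixed=0
DOF = 5*1 + 2*1
DOF = 7

7


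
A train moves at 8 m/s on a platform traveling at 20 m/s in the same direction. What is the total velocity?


Given: object velocity = 8 m/s, platform velocity = 20 m/s (same direction)
Using classical velocity addition: v_total = v_object + v_platform
v_total = 8 + 20
v_total = 28 m/s

28 m/s


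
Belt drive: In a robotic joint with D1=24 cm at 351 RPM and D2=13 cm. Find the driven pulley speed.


Given: D1 = 24 cm, w1 = 351 RPM, D2 = 13 cm
Using D1*w1 = D2*w2
w2 = D1*w1 / D2
w2 = 24*351 / 13
w2 = 8424 / 13
w2 = 648 RPM

648 RPM


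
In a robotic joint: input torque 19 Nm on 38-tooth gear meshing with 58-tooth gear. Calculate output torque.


Given: N1 = 38, N2 = 58, T1 = 19 Nm
Using T2/T1 = N2/N1
T2 = T1 * N2 / N1
T2 = 19 * 58 / 38
T2 = 1102 / 38
T2 = 29 Nm

29 Nm


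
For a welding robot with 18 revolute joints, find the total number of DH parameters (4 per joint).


Given: 18 joints, 4 DH parameters per joint (d, theta, a, alpha)
Total DH parameters = number_of_joints * 4
Total = 18 * 4
Total = 72

72


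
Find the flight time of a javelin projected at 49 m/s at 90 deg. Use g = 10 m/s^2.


Given: v0 = 49 m/s, theta = 90 deg, g = 10 m/s^2
sin(90) = 1
Using T = 2*v0*sin(theta) / g
T = 2*49*1 / 10
T = 98 / 10
T = 49/5 s

49/5 s


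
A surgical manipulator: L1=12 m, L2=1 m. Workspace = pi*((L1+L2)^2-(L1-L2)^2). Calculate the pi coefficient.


Given: L1 = 12, L2 = 1
(L1+L2)^2 = (13)^2 = 169
(L1-L2)^2 = (11)^2 = 121
Difference = 169 - 121 = 48
This equals 4*L1*L2 = 4*12*1 = 48
Workspace area = 48*pi

48


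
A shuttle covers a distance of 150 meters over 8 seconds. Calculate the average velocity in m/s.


Given: distance d = 150 m, time t = 8 s
Using v = d / t
v = 150 / 8
v = 75/4 m/s

75/4 m/s


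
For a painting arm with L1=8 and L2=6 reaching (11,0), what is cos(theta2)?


Given: L1 = 8, L2 = 6, target (x, y) = (11, 0)
Using cos(theta2) = (x^2 + y^2 - L1^2 - L2^2) / (2*L1*L2)
x^2 + y^2 = 11^2 + 0 = 121
L1^2 + L2^2 = 64 + 36 = 100
Numerator = 121 - 100 = 21
Denominator = 2*8*6 = 96
cos(theta2) = 21/96 = 7/32

7/32


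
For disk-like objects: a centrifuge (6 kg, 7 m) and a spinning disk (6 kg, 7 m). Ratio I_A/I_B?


Given: M1=6 kg, R1=7 m, M2=6 kg, R2=7 m
For a disk: I = (1/2)*M*R^2, so I_A/I_B = (M1*R1^2)/(M2*R2^2)
M1*R1^2 = 6*49 = 294
M2*R2^2 = 6*49 = 294
I_A/I_B = 294/294 = 1

1


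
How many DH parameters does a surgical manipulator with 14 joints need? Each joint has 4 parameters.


Given: 14 joints, 4 DH parameters per joint (d, theta, a, alpha)
Total DH parameters = number_of_joints * 4
Total = 14 * 4
Total = 56

56


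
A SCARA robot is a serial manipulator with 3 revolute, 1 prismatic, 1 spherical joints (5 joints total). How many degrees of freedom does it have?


Given: serial robot with 3 revolute, 1 prismatic, 1 spherical joints
DOF contribution per joint type: revolute=1, prismatic=1, spherical=3, fixed=0
DOF = 3*1 + 1*1 + 1*3
DOF = 7

7


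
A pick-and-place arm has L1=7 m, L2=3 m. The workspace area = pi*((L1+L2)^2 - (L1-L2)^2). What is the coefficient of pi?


Given: L1 = 7, L2 = 3
(L1+L2)^2 = (10)^2 = 100
(L1-L2)^2 = (4)^2 = 16
Difference = 100 - 16 = 84
This equals 4*L1*L2 = 4*7*3 = 84
Workspace area = 84*pi

84


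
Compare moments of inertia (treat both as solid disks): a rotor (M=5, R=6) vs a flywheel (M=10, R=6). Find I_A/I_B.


Given: M1=5 kg, R1=6 m, M2=10 kg, R2=6 m
For a disk: I = (1/2)*M*R^2, so I_A/I_B = (M1*R1^2)/(M2*R2^2)
M1*R1^2 = 5*36 = 180
M2*R2^2 = 10*36 = 360
I_A/I_B = 180/360 = 1/2

1/2


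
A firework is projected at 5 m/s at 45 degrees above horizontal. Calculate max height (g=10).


Given: v0 = 5 m/s, theta = 45 deg, g = 10 m/s^2
sin^2(45) = 1/2
Using H = v0^2 * sin^2(theta) / (2*g)
H = 5^2 * 1/2 / (2*10)
H = 25 * 1/2 / 20
H = 25/2 / 20
H = 5/8 m

5/8 m


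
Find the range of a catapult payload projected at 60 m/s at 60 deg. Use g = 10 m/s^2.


Given: v0 = 60 m/s, theta = 60 deg, g = 10 m/s^2
sin(2*60) = sin(120) = sqrt(3)/2
Using R = v0^2 * sin(2*theta) / g
R = 60^2 * (sqrt(3)/2) / 10
R = 3600 * sqrt(3) / 20
R = 180*sqrt(3) m

180*sqrt(3) m


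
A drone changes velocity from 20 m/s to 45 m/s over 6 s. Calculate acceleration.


Given: initial velocity v0 = 20 m/s, final velocity v = 45 m/s, time t = 6 s
Using a = (v - v0) / t
a = (45 - 20) / 6
a = 25 / 6
a = 25/6 m/s^2

25/6 m/s^2


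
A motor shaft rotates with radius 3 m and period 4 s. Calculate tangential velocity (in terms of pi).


Given: radius r = 3 m, period T = 4 s
Using v = 2*pi*r / T
v = 2*pi*3 / 4
v = 6*pi / 4
v = 3/2*pi m/s

3/2*pi m/s


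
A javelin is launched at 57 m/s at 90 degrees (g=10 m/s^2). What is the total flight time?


Given: v0 = 57 m/s, theta = 90 deg, g = 10 m/s^2
sin(90) = 1
Using T = 2*v0*sin(theta) / g
T = 2*57*1 / 10
T = 114 / 10
T = 57/5 s

57/5 s


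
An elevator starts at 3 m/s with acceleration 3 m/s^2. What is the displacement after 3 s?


Given: v0 = 3 m/s, a = 3 m/s^2, t = 3 s
Using s = v0*t + (1/2)*a*t^2
s = 3*3 + (1/2)*3*3^2
s = 9 + (1/2)*27
s = 9 + 27/2
s = 45/2

45/2 m


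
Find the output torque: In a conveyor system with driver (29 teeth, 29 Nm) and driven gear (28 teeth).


Given: N1 = 29, N2 = 28, T1 = 29 Nm
Using T2/T1 = N2/N1
T2 = T1 * N2 / N1
T2 = 29 * 28 / 29
T2 = 812 / 29
T2 = 28 Nm

28 Nm


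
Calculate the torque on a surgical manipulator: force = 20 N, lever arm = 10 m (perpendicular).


Given: F = 20 N, r = 10 m, angle = 90 deg (perpendicular)
Using tau = F * r * sin(90)
sin(90) = 1
tau = 20 * 10 * 1
tau = 200 Nm

200 Nm


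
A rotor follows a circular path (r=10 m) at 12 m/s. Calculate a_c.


Given: v = 12 m/s, r = 10 m
Using a_c = v^2 / r
a_c = 12^2 / 10
a_c = 144 / 10
a_c = 72/5 m/s^2

72/5 m/s^2


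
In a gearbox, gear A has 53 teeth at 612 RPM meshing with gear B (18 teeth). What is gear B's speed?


Given: N1 = 53 teeth, w1 = 612 RPM, N2 = 18 teeth
Using N1*w1 = N2*w2
w2 = N1*w1 / N2
w2 = 53*612 / 18
w2 = 32436 / 18
w2 = 1802 RPM

1802 RPM


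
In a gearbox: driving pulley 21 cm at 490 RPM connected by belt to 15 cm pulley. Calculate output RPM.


Given: D1 = 21 cm, w1 = 490 RPM, D2 = 15 cm
Using D1*w1 = D2*w2
w2 = D1*w1 / D2
w2 = 21*490 / 15
w2 = 10290 / 15
w2 = 686 RPM

686 RPM


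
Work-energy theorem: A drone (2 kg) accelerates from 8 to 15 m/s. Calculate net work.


Given: m = 2 kg, v0 = 8 m/s, v = 15 m/s
Using W = (1/2)*m*(v^2 - v0^2)
v^2 = 15^2 = 225
v0^2 = 8^2 = 64
v^2 - v0^2 = 225 - 64 = 161
W = (1/2)*2*161 = 161 J

161 J


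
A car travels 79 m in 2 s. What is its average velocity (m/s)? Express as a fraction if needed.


Given: distance d = 79 m, time t = 2 s
Using v = d / t
v = 79 / 2
v = 79/2 m/s

79/2 m/s


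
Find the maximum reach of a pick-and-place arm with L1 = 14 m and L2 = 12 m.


Given: L1 = 14 m, L2 = 12 m
For a 2-link planar arm, max reach = L1 + L2 (fully extended)
Max reach = 14 + 12
Max reach = 26 m

26 m


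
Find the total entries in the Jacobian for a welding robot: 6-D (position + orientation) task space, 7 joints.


Given: task space dimension = 6, joints = 7
Jacobian is a 6 x 7 matrix
Total entries = rows * columns
Total = 6 * 7
Total = 42

42


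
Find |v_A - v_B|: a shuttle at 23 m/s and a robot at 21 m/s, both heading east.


Given: v_A = 23 m/s east, v_B = 21 m/s east
Both move in the same direction; relative speed = |v_A - v_B|
|23 - 21| = |2|
= 2 m/s

2 m/s


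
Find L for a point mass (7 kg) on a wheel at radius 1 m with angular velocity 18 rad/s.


Given: m = 7 kg, r = 1 m, omega = 18 rad/s
For a point mass: I = m*r^2
I = 7*1^2 = 7*1 = 7
L = I*omega = 7*18
L = 126 kg*m^2/s

126 kg*m^2/s


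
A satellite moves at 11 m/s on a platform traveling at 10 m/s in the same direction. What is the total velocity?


Given: object velocity = 11 m/s, platform velocity = 10 m/s (same direction)
Using classical velocity addition: v_total = v_object + v_platform
v_total = 11 + 10
v_total = 21 m/s

21 m/s


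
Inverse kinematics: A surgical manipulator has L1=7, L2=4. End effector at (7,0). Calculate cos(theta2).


Given: L1 = 7, L2 = 4, target (x, y) = (7, 0)
Using cos(theta2) = (x^2 + y^2 - L1^2 - L2^2) / (2*L1*L2)
x^2 + y^2 = 7^2 + 0 = 49
L1^2 + L2^2 = 49 + 16 = 65
Numerator = 49 - 65 = -16
Denominator = 2*7*4 = 56
cos(theta2) = -16/56 = -2/7

-2/7


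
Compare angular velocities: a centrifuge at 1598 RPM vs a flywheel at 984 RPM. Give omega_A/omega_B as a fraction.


Given: RPM_A = 1598, RPM_B = 984
omega = 2*pi*RPM/60, so omega_A/omega_B = RPM_A / RPM_B
omega_A/omega_B = 1598 / 984
omega_A/omega_B = 799/492

799/492


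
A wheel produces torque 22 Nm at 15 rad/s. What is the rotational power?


Given: tau = 22 Nm, omega = 15 rad/s
Using P = tau * omega
P = 22 * 15
P = 330 W

330 W


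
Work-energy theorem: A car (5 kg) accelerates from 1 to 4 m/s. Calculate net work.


Given: m = 5 kg, v0 = 1 m/s, v = 4 m/s
Using W = (1/2)*m*(v^2 - v0^2)
v^2 = 4^2 = 16
v0^2 = 1^2 = 1
v^2 - v0^2 = 16 - 1 = 15
W = (1/2)*5*15 = 75/2 J

75/2 J


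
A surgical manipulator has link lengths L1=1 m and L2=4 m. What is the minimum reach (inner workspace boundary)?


Given: L1 = 1 m, L2 = 4 m
For a 2-link planar arm, min reach = |L1 - L2| (second link folded back)
Min reach = |1 - 4|
Min reach = 3 m

3 m


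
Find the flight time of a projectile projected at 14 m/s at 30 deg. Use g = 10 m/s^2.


Given: v0 = 14 m/s, theta = 30 deg, g = 10 m/s^2
sin(30) = 1/2
Using T = 2*v0*sin(theta) / g
T = 2*14*1/2 / 10
T = 14 / 10
T = 7/5 s

7/5 s


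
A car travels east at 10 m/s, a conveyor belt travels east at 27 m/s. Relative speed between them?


Given: v_A = 10 m/s east, v_B = 27 m/s east
Both move in the same direction; relative speed = |v_A - v_B|
|10 - 27| = |-17|
= 17 m/s

17 m/s


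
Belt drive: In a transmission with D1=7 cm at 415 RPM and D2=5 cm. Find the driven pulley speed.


Given: D1 = 7 cm, w1 = 415 RPM, D2 = 5 cm
Using D1*w1 = D2*w2
w2 = D1*w1 / D2
w2 = 7*415 / 5
w2 = 2905 / 5
w2 = 581 RPM

581 RPM


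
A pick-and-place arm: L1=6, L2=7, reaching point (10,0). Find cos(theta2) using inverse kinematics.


Given: L1 = 6, L2 = 7, target (x, y) = (10, 0)
Using cos(theta2) = (x^2 + y^2 - L1^2 - L2^2) / (2*L1*L2)
x^2 + y^2 = 10^2 + 0 = 100
L1^2 + L2^2 = 36 + 49 = 85
Numerator = 100 - 85 = 15
Denominator = 2*6*7 = 84
cos(theta2) = 15/84 = 5/28

5/28


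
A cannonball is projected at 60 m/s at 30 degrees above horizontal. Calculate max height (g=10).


Given: v0 = 60 m/s, theta = 30 deg, g = 10 m/s^2
sin^2(30) = 1/4
Using H = v0^2 * sin^2(theta) / (2*g)
H = 60^2 * 1/4 / (2*10)
H = 3600 * 1/4 / 20
H = 900 / 20
H = 45 m

45 m


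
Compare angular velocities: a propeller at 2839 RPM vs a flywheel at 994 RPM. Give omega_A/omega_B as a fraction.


Given: RPM_A = 2839, RPM_B = 994
omega = 2*pi*RPM/60, so omega_A/omega_B = RPM_A / RPM_B
omega_A/omega_B = 2839 / 994
omega_A/omega_B = 2839/994

2839/994


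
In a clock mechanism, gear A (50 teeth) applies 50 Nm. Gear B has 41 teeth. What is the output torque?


Given: N1 = 50, N2 = 41, T1 = 50 Nm
Using T2/T1 = N2/N1
T2 = T1 * N2 / N1
T2 = 50 * 41 / 50
T2 = 2050 / 50
T2 = 41 Nm

41 Nm


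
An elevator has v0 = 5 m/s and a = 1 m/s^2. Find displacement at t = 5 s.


Given: v0 = 5 m/s, a = 1 m/s^2, t = 5 s
Using s = v0*t + (1/2)*a*t^2
s = 5*5 + (1/2)*1*5^2
s = 25 + (1/2)*25
s = 25 + 25/2
s = 75/2

75/2 m


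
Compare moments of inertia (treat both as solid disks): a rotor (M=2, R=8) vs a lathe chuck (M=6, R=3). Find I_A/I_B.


Given: M1=2 kg, R1=8 m, M2=6 kg, R2=3 m
For a disk: I = (1/2)*M*R^2, so I_A/I_B = (M1*R1^2)/(M2*R2^2)
M1*R1^2 = 2*64 = 128
M2*R2^2 = 6*9 = 54
I_A/I_B = 128/54 = 64/27

64/27


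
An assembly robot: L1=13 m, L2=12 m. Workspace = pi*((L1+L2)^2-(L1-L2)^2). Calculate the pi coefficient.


Given: L1 = 13, L2 = 12
(L1+L2)^2 = (25)^2 = 625
(L1-L2)^2 = (1)^2 = 1
Difference = 625 - 1 = 624
This equals 4*L1*L2 = 4*13*12 = 624
Workspace area = 624*pi

624
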